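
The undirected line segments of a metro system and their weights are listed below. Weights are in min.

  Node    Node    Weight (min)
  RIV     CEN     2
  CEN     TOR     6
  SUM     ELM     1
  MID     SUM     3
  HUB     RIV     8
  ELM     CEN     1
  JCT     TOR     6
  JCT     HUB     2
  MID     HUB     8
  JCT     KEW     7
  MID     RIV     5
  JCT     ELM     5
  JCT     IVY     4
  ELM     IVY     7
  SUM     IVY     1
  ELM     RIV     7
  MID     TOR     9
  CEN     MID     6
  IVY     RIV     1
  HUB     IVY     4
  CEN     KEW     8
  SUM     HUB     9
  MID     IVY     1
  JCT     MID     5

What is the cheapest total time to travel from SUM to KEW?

Running Dijkstra from SUM:
SUM: 0
ELM: 1  (via SUM)
IVY: 1  (via SUM)
RIV: 2  (via IVY)
CEN: 2  (via ELM)
MID: 2  (via IVY)
JCT: 5  (via IVY)
HUB: 5  (via IVY)
TOR: 8  (via CEN)
KEW: 10  (via CEN)
Shortest route: SUM → ELM → CEN → KEW = 10 min.

10 min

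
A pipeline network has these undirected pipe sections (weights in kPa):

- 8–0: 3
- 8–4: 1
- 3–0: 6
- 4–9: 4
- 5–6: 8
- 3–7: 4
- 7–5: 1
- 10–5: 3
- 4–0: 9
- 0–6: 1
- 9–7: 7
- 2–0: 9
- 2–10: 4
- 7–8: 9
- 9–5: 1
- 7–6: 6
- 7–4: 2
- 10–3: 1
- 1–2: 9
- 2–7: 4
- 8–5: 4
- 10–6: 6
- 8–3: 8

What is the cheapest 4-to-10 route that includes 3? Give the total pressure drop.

Shortest 4→3: 4–7–3 = 6
Shortest 3→10: 3–10 = 1
Total via 3: 6 + 1 = 7 kPa.

7 kPa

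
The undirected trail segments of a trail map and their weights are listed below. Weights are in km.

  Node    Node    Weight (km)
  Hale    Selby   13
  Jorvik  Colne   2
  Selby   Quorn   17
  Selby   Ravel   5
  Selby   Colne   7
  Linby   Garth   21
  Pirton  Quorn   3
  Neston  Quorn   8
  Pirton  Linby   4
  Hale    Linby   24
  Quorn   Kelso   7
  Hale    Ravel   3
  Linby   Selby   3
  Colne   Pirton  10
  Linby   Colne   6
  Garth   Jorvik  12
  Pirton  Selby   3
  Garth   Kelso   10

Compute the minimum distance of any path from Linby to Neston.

Settle nodes by increasing distance from Linby:
Linby: 0
Selby: 3  (via Linby)
Pirton: 4  (via Linby)
Colne: 6  (via Linby)
Quorn: 7  (via Pirton)
Jorvik: 8  (via Colne)
Ravel: 8  (via Selby)
Hale: 11  (via Ravel)
Kelso: 14  (via Quorn)
Neston: 15  (via Quorn)
Shortest route: Linby–Pirton–Quorn–Neston = 15 km.

15 km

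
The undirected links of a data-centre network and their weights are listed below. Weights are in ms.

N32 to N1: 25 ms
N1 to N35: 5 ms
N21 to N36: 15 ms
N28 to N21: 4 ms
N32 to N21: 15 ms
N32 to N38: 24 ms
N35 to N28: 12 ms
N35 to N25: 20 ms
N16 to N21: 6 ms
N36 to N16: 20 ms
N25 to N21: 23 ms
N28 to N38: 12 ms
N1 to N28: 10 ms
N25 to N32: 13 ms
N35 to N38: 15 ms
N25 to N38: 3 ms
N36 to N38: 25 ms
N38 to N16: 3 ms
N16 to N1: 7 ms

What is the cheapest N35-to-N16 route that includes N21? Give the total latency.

22 ms

Shortest N35→N21: N35–N28–N21 = 16
Best N21 to N16: N21–N16 costing 6
Total via N21: 16 + 6 = 22 ms.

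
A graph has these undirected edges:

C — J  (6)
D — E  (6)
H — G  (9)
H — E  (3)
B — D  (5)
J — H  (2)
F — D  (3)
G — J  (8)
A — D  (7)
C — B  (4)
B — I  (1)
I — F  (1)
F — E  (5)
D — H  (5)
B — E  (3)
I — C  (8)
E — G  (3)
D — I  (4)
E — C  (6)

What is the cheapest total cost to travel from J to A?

14

Enumerating some paths:
J - H - D - A: 2+5+7 = 14
J - H - E - B - D - A: 2+3+3+5+7 = 20
J - H - E - D - A: 2+3+6+7 = 18
J - H - E - F - D - A: 2+3+5+3+7 = 20
Cheapest is J - H - D - A at 14.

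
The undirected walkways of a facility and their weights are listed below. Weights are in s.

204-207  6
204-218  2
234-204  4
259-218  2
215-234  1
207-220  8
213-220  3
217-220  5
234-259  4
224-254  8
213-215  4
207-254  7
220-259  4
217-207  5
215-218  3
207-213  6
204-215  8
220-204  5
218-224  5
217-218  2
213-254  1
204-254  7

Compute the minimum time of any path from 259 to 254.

Candidate routes:
259 → 220 → 213 → 254: 4+3+1 = 8
259 → 234 → 215 → 213 → 254: 4+1+4+1 = 10
The minimum is 8 s via 259 → 220 → 213 → 254.

8 s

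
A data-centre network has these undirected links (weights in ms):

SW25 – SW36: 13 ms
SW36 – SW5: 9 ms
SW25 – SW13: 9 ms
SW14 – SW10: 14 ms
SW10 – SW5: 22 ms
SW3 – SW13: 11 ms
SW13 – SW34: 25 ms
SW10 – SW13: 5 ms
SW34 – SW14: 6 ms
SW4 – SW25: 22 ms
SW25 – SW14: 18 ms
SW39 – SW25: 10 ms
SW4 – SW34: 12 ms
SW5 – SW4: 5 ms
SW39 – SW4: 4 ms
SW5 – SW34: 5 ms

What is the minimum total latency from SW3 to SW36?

Settle nodes by increasing distance from SW3:
SW3: 0
SW13: 11  (via SW3)
SW10: 16  (via SW13)
SW25: 20  (via SW13)
SW39: 30  (via SW25)
SW14: 30  (via SW10)
SW36: 33  (via SW25)
Shortest route: SW3 → SW13 → SW25 → SW36 = 33 ms.

33 ms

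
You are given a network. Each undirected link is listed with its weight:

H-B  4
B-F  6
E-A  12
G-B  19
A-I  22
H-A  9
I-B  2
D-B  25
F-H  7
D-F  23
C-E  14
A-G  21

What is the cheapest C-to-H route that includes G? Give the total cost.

70

Best C to G: C → E → A → G costing 47
Best G to H: G → B → H costing 23
Total via G: 47 + 23 = 70.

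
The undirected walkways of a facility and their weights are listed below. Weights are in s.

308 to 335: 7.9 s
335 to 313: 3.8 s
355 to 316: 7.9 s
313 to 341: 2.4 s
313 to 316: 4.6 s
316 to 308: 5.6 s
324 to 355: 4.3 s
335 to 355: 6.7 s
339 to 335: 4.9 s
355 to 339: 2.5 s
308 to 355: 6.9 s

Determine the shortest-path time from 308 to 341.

Compare a few routes:
308–335–313–341: 7.9+3.8+2.4 = 14.1
308–316–313–341: 5.6+4.6+2.4 = 12.6
308–355–335–313–341: 6.9+6.7+3.8+2.4 = 19.8
308–355–339–335–313–341: 6.9+2.5+4.9+3.8+2.4 = 20.5
The minimum is 12.6 s via 308–316–313–341.

12.6 s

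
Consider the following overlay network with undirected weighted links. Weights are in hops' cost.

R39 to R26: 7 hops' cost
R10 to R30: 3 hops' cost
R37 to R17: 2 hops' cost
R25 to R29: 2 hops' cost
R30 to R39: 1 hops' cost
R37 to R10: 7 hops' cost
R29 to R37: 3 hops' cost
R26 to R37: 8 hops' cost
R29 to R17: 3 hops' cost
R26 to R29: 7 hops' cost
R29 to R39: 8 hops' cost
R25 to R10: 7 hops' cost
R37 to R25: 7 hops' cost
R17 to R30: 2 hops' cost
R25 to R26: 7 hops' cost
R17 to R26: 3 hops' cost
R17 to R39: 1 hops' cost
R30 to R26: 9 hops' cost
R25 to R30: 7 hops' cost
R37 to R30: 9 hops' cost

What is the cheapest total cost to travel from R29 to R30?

5 hops' cost

Settle nodes by increasing distance from R29:
R29: 0
R25: 2  (via R29)
R17: 3  (via R29)
R37: 3  (via R29)
R39: 4  (via R17)
R30: 5  (via R17)
Shortest route: R29–R17–R30 = 5 hops' cost.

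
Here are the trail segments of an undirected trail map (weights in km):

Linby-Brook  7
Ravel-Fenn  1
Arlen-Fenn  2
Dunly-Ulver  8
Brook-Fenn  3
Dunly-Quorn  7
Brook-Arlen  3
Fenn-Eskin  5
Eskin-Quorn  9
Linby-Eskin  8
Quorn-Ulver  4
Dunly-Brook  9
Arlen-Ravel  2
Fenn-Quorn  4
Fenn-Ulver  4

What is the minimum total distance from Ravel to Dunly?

12 km

Settle nodes by increasing distance from Ravel:
Ravel: 0
Fenn: 1  (via Ravel)
Arlen: 2  (via Ravel)
Brook: 4  (via Fenn)
Quorn: 5  (via Fenn)
Ulver: 5  (via Fenn)
Eskin: 6  (via Fenn)
Linby: 11  (via Brook)
Dunly: 12  (via Quorn)
Shortest route: Ravel–Fenn–Quorn–Dunly = 12 km.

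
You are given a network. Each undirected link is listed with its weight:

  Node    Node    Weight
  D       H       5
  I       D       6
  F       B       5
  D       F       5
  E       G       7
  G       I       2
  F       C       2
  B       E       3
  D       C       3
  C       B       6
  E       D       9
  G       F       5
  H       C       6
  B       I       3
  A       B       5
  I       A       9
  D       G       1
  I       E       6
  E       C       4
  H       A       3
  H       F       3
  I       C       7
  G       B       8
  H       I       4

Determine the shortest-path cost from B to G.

5

Running Dijkstra from B:
B: 0
E: 3  (via B)
I: 3  (via B)
A: 5  (via B)
F: 5  (via B)
G: 5  (via I)
Shortest route: B → I → G = 5.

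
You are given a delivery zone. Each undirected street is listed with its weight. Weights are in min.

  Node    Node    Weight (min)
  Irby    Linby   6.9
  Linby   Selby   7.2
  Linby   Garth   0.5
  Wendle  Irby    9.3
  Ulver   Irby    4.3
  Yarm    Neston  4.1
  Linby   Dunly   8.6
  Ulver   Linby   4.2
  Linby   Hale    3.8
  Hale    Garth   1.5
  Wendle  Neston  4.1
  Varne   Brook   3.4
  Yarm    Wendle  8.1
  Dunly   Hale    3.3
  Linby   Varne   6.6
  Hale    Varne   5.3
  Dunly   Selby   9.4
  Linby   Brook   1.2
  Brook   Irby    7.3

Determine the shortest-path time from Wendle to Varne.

20 min

Enumerating some paths:
Wendle–Irby–Brook–Varne: 9.3+7.3+3.4 = 20
Wendle–Irby–Ulver–Linby–Brook–Varne: 9.3+4.3+4.2+1.2+3.4 = 22.4
Wendle–Irby–Linby–Varne: 9.3+6.9+6.6 = 22.8
Wendle–Irby–Linby–Brook–Varne: 9.3+6.9+1.2+3.4 = 20.8
The minimum is 20 min via Wendle–Irby–Brook–Varne.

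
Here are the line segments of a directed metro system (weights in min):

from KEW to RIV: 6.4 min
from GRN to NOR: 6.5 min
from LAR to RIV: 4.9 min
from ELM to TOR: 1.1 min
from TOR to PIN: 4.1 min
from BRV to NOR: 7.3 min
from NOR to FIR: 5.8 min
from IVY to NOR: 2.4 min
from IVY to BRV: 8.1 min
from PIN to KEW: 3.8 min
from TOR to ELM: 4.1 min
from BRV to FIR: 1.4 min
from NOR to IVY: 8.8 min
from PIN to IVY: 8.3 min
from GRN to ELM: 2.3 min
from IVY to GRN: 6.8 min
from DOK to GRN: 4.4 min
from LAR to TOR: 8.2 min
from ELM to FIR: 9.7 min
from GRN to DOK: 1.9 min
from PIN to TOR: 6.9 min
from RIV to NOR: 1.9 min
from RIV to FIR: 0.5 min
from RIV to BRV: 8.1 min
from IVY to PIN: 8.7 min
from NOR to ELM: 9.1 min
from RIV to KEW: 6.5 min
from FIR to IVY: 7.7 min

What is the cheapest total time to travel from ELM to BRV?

Candidate routes:
ELM → TOR → PIN → KEW → RIV → BRV: 1.1+4.1+3.8+6.4+8.1 = 23.5
ELM → TOR → PIN → IVY → BRV: 1.1+4.1+8.3+8.1 = 21.6
ELM → FIR → IVY → BRV: 9.7+7.7+8.1 = 25.5
Cheapest is ELM → TOR → PIN → IVY → BRV at 21.6 min.

21.6 min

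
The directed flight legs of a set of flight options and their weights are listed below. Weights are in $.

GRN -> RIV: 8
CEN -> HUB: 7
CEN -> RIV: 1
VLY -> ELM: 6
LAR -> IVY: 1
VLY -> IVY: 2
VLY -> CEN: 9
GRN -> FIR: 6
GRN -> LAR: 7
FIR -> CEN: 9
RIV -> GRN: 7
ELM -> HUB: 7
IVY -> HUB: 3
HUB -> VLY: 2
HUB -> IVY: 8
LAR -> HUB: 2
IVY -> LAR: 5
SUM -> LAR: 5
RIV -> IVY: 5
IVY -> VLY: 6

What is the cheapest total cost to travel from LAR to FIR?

$27

Settle nodes by increasing distance from LAR:
LAR: 0
IVY: 1  (via LAR)
HUB: 2  (via LAR)
VLY: 4  (via HUB)
ELM: 10  (via VLY)
CEN: 13  (via VLY)
RIV: 14  (via CEN)
GRN: 21  (via RIV)
FIR: 27  (via GRN)
Shortest route: LAR → HUB → VLY → CEN → RIV → GRN → FIR = $27.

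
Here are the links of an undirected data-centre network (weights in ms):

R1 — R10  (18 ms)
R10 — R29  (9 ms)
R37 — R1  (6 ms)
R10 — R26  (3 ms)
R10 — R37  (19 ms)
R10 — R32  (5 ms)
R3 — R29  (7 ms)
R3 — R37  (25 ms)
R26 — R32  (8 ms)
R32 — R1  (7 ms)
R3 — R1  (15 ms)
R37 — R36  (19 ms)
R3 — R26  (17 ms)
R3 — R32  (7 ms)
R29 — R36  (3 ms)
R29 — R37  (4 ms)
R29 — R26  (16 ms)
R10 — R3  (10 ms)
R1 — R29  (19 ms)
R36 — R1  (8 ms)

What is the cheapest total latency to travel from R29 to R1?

Shortest distances from R29:
R29: 0
R36: 3  (via R29)
R37: 4  (via R29)
R3: 7  (via R29)
R10: 9  (via R29)
R1: 10  (via R37)
Shortest route: R29 → R37 → R1 = 10 ms.

10 ms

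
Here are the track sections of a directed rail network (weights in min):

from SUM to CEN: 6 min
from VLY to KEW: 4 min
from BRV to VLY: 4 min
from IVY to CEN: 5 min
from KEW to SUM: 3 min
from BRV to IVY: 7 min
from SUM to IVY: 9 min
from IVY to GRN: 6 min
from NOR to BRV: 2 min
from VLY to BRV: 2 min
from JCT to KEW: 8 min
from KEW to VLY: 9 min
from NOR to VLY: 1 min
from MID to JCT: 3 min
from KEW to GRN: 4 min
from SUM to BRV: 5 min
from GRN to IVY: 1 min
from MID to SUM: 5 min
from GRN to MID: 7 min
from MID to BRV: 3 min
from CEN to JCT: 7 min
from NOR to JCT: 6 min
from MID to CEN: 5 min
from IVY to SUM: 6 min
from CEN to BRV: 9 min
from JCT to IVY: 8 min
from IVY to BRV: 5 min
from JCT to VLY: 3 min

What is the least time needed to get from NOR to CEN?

Candidate routes:
NOR → VLY → BRV → IVY → CEN: 1+2+7+5 = 15
NOR → VLY → KEW → GRN → IVY → CEN: 1+4+4+1+5 = 15
NOR → VLY → KEW → SUM → CEN: 1+4+3+6 = 14
NOR → JCT → IVY → CEN: 6+8+5 = 19
Cheapest is NOR → VLY → KEW → SUM → CEN at 14 min.

14 min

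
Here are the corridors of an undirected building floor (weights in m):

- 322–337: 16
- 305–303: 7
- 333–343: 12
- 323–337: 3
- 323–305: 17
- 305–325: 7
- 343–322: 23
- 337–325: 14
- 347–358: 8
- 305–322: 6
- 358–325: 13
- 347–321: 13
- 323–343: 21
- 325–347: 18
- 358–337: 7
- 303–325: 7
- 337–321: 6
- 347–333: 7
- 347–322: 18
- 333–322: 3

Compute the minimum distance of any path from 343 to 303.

Running Dijkstra from 343:
343: 0
333: 12  (via 343)
322: 15  (via 333)
347: 19  (via 333)
305: 21  (via 322)
323: 21  (via 343)
337: 24  (via 323)
358: 27  (via 347)
325: 28  (via 305)
303: 28  (via 305)
Shortest route: 343–333–322–305–303 = 28 m.

28 m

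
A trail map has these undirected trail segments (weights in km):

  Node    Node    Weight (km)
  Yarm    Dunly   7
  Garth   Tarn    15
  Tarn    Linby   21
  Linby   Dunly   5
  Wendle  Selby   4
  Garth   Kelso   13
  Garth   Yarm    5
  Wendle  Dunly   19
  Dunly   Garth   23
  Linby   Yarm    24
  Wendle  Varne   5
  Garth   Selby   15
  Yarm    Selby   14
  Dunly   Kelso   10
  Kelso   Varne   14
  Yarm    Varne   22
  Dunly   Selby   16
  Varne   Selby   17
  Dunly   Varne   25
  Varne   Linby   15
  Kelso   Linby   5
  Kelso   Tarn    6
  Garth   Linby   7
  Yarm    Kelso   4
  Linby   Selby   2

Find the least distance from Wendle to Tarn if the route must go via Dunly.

Best Wendle to Dunly: Wendle–Selby–Linby–Dunly costing 11
Shortest Dunly→Tarn: Dunly–Kelso–Tarn = 16
Total via Dunly: 11 + 16 = 27 km.

27 km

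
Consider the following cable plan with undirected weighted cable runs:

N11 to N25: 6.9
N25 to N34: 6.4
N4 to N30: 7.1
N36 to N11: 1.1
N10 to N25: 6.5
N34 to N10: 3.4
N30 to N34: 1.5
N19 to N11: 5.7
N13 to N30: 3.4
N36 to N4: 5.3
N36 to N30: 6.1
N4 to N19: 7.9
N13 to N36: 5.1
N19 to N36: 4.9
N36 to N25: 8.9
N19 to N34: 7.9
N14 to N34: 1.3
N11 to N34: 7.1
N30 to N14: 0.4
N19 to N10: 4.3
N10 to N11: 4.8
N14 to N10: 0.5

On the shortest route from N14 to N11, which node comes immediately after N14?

N10

Candidate routes:
N14–N10–N11: 0.5+4.8 = 5.3
N14–N30–N34–N11: 0.4+1.5+7.1 = 9
N14–N34–N11: 1.3+7.1 = 8.4
N14–N30–N36–N11: 0.4+6.1+1.1 = 7.6
Cheapest is N14–N10–N11 at 5.3.
So from N14 the first move is to N10.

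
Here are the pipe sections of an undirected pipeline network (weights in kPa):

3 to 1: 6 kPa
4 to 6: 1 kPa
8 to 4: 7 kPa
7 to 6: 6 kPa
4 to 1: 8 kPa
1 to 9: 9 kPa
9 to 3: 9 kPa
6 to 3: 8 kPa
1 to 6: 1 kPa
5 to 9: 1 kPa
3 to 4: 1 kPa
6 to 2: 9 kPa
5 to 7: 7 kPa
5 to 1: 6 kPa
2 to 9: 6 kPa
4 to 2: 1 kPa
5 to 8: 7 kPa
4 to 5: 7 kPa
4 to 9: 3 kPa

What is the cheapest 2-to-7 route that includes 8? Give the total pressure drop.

Shortest 2→8: 2 → 4 → 8 = 8
Shortest 8→7: 8 → 5 → 7 = 14
Total via 8: 8 + 14 = 22 kPa.

22 kPa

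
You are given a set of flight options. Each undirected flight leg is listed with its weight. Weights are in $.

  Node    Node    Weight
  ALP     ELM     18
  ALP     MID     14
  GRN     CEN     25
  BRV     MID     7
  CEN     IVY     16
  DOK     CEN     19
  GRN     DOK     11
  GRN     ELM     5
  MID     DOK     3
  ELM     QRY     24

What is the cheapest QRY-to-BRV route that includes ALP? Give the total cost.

Best QRY to ALP: QRY → ELM → ALP costing 42
Best ALP to BRV: ALP → MID → BRV costing 21
Total via ALP: 42 + 21 = $63.

$63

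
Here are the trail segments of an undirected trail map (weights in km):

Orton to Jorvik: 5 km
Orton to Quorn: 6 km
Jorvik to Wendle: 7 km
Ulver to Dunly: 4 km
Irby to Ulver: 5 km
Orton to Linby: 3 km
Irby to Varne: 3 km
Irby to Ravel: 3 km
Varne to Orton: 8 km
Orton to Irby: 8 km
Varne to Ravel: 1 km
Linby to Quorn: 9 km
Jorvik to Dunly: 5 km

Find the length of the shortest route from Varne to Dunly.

Running Dijkstra from Varne:
Varne: 0
Ravel: 1  (via Varne)
Irby: 3  (via Varne)
Orton: 8  (via Varne)
Ulver: 8  (via Irby)
Linby: 11  (via Orton)
Dunly: 12  (via Ulver)
Shortest route: Varne–Irby–Ulver–Dunly = 12 km.

12 km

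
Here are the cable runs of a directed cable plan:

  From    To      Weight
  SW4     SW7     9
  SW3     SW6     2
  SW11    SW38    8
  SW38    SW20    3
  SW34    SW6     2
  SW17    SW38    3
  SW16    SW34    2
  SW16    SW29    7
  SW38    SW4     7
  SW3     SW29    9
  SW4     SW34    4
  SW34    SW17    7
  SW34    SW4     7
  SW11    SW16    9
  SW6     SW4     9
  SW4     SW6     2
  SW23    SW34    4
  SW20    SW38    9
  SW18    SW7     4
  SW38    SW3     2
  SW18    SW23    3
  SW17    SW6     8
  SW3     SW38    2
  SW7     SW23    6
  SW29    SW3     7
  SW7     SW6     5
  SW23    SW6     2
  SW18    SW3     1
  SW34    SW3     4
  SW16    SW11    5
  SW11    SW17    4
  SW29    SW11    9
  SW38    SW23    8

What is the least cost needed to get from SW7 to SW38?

Shortest distances from SW7:
SW7: 0
SW6: 5  (via SW7)
SW23: 6  (via SW7)
SW34: 10  (via SW23)
SW4: 14  (via SW6)
SW3: 14  (via SW34)
SW38: 16  (via SW3)
Shortest route: SW7–SW23–SW34–SW3–SW38 = 16.

16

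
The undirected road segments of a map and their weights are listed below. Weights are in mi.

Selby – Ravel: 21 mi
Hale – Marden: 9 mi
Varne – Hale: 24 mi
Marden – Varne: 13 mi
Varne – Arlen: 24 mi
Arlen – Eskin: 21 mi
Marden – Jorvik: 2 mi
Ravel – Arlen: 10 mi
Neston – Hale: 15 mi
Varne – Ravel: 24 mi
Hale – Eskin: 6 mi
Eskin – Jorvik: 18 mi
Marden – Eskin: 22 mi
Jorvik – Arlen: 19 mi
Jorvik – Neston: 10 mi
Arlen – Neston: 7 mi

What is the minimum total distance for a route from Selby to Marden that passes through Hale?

62 mi

Best Selby to Hale: Selby → Ravel → Arlen → Neston → Hale costing 53
Best Hale to Marden: Hale → Marden costing 9
Total via Hale: 53 + 9 = 62 mi.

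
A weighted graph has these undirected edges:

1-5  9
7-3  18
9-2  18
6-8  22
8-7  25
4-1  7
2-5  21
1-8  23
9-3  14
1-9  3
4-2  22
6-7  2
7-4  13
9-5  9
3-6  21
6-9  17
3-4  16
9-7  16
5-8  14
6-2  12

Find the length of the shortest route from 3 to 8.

Compare a few routes:
3 → 9 → 5 → 8: 14+9+14 = 37
3 → 9 → 1 → 5 → 8: 14+3+9+14 = 40
The minimum is 37 via 3 → 9 → 5 → 8.

37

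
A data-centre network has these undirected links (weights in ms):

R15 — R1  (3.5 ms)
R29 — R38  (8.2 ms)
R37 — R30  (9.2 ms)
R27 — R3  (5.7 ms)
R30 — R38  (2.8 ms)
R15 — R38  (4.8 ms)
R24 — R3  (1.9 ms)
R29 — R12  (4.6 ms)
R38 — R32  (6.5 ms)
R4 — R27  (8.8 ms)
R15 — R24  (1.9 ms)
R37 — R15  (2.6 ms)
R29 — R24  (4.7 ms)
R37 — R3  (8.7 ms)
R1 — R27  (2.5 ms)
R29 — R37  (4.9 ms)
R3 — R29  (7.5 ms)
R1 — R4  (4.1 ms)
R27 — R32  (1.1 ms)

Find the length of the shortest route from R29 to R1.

10.1 ms

Running Dijkstra from R29:
R29: 0
R12: 4.6  (via R29)
R24: 4.7  (via R29)
R37: 4.9  (via R29)
R15: 6.6  (via R24)
R3: 6.6  (via R24)
R38: 8.2  (via R29)
R1: 10.1  (via R15)
Shortest route: R29–R24–R15–R1 = 10.1 ms.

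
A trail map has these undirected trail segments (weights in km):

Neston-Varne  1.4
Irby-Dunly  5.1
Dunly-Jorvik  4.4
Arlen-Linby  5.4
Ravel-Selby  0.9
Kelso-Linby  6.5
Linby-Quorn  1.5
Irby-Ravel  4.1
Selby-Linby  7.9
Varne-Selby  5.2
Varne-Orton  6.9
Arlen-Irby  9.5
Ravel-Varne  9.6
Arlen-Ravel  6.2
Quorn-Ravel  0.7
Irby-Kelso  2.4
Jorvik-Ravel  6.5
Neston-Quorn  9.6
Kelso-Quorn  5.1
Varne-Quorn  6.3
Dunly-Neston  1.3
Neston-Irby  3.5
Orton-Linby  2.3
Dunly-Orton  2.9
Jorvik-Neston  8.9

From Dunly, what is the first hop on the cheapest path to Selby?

Neston

Enumerating some paths:
Dunly → Orton → Linby → Quorn → Ravel → Selby: 2.9+2.3+1.5+0.7+0.9 = 8.3
Dunly → Neston → Irby → Ravel → Selby: 1.3+3.5+4.1+0.9 = 9.8
Dunly → Neston → Varne → Selby: 1.3+1.4+5.2 = 7.9
Cheapest is Dunly → Neston → Varne → Selby at 7.9 km.
So from Dunly the first move is to Neston.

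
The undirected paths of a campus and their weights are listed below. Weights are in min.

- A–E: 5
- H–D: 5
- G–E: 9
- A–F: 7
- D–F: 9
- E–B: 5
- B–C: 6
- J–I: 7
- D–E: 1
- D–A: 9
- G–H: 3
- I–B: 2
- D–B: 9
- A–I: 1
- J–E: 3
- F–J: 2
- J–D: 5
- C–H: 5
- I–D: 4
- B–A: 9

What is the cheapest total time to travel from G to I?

12 min

Enumerating some paths:
G - E - A - I: 9+5+1 = 15
G - E - D - I: 9+1+4 = 14
G - H - D - I: 3+5+4 = 12
G - H - D - E - A - I: 3+5+1+5+1 = 15
The minimum is 12 min via G - H - D - I.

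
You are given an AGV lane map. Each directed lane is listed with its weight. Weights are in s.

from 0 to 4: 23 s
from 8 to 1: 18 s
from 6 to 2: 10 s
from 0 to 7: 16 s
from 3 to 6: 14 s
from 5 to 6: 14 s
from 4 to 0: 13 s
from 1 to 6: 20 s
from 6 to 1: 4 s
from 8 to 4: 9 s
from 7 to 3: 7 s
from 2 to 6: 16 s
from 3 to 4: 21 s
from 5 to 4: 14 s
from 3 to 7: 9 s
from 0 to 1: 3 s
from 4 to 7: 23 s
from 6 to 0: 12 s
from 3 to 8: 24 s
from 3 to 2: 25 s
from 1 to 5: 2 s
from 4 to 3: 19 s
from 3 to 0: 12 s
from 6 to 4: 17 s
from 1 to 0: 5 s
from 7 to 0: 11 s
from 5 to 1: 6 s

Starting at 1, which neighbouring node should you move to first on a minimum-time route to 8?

0

Compare a few routes:
1 - 0 - 7 - 3 - 8: 5+16+7+24 = 52
1 - 5 - 4 - 3 - 8: 2+14+19+24 = 59
1 - 5 - 4 - 7 - 3 - 8: 2+14+23+7+24 = 70
The minimum is 52 s via 1 - 0 - 7 - 3 - 8.
So from 1 the first move is to 0.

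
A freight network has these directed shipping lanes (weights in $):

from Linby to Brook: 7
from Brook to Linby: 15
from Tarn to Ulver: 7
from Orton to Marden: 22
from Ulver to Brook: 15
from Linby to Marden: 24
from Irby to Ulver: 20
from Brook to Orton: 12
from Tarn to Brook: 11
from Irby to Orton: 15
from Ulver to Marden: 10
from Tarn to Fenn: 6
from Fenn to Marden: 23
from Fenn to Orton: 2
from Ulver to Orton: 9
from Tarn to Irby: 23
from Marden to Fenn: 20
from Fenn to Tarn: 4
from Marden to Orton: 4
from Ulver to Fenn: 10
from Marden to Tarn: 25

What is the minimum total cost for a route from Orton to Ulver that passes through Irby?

Shortest Orton→Irby: Orton → Marden → Fenn → Tarn → Irby = 69
Best Irby to Ulver: Irby → Ulver costing 20
Total via Irby: 69 + 20 = $89.

$89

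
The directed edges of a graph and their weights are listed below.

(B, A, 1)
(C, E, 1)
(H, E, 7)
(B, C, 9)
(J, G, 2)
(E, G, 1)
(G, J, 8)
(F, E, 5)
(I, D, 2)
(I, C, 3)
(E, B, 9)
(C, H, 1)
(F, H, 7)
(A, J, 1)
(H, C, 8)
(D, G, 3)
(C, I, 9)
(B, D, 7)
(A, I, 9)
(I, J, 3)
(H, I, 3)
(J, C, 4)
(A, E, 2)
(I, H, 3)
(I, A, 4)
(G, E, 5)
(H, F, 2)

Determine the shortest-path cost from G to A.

15

Enumerating some paths:
G - J - C - E - B - A: 8+4+1+9+1 = 23
G - E - B - A: 5+9+1 = 15
G - J - C - H - I - A: 8+4+1+3+4 = 20
Cheapest is G - E - B - A at 15.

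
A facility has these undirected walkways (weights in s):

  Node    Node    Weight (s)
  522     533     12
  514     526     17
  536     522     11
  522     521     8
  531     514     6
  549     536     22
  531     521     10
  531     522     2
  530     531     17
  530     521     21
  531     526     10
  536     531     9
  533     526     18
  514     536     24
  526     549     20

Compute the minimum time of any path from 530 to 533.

31 s

Compare a few routes:
530–531–522–533: 17+2+12 = 31
530–521–531–522–533: 21+10+2+12 = 45
530–521–522–533: 21+8+12 = 41
The minimum is 31 s via 530–531–522–533.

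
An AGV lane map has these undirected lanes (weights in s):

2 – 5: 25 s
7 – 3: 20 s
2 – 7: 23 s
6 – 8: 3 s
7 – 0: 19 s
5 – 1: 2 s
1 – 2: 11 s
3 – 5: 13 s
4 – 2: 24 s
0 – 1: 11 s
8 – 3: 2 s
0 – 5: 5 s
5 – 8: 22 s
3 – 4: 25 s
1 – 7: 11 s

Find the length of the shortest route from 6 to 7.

Settle nodes by increasing distance from 6:
6: 0
8: 3  (via 6)
3: 5  (via 8)
5: 18  (via 3)
1: 20  (via 5)
0: 23  (via 5)
7: 25  (via 3)
Shortest route: 6 → 8 → 3 → 7 = 25 s.

25 s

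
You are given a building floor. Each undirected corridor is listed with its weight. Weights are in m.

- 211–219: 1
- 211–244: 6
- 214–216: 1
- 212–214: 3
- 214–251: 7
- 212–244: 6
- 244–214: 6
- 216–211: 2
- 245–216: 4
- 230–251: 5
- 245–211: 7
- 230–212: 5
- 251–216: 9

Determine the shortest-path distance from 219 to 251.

Settle nodes by increasing distance from 219:
219: 0
211: 1  (via 219)
216: 3  (via 211)
214: 4  (via 216)
212: 7  (via 214)
244: 7  (via 211)
245: 7  (via 216)
251: 11  (via 214)
Shortest route: 219–211–216–214–251 = 11 m.

11 m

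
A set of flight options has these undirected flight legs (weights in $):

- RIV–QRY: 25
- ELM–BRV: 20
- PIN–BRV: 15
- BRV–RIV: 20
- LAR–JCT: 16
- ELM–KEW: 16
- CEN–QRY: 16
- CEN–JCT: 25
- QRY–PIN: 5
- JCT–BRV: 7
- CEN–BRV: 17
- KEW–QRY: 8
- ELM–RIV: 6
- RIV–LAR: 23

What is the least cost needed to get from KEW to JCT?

Shortest distances from KEW:
KEW: 0
QRY: 8  (via KEW)
PIN: 13  (via QRY)
ELM: 16  (via KEW)
RIV: 22  (via ELM)
CEN: 24  (via QRY)
BRV: 28  (via PIN)
JCT: 35  (via BRV)
Shortest route: KEW–QRY–PIN–BRV–JCT = $35.

$35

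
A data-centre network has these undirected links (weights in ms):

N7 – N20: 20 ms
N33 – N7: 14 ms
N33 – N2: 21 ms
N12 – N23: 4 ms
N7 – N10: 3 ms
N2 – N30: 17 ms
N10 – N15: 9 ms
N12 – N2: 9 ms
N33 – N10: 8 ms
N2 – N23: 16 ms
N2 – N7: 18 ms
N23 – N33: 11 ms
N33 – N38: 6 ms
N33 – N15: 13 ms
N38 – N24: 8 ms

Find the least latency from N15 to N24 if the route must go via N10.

31 ms

Best N15 to N10: N15–N10 costing 9
Best N10 to N24: N10–N33–N38–N24 costing 22
Total via N10: 9 + 22 = 31 ms.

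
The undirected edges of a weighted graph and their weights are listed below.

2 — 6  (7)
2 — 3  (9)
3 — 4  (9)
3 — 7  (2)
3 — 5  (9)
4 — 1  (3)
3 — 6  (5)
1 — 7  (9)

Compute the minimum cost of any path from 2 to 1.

20

Shortest distances from 2:
2: 0
6: 7  (via 2)
3: 9  (via 2)
7: 11  (via 3)
4: 18  (via 3)
5: 18  (via 3)
1: 20  (via 7)
Shortest route: 2–3–7–1 = 20.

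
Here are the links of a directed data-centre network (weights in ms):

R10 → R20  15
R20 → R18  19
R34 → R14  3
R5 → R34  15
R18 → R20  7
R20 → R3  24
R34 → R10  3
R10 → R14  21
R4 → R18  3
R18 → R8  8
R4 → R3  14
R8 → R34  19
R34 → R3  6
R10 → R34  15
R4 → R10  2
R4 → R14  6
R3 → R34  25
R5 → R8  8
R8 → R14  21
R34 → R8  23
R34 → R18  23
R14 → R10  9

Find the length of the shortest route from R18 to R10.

Compare a few routes:
R18 - R8 - R34 - R10: 8+19+3 = 30
R18 - R8 - R34 - R14 - R10: 8+19+3+9 = 39
R18 - R8 - R14 - R10: 8+21+9 = 38
The minimum is 30 ms via R18 - R8 - R34 - R10.

30 ms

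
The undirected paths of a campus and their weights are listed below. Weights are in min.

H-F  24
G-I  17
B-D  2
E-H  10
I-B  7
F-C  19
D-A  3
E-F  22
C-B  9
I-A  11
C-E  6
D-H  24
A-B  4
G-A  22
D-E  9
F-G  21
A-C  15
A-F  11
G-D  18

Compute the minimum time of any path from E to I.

18 min

Enumerating some paths:
E → C → B → I: 6+9+7 = 22
E → D → B → I: 9+2+7 = 18
E → D → A → B → I: 9+3+4+7 = 23
E → D → A → I: 9+3+11 = 23
Cheapest is E → D → B → I at 18 min.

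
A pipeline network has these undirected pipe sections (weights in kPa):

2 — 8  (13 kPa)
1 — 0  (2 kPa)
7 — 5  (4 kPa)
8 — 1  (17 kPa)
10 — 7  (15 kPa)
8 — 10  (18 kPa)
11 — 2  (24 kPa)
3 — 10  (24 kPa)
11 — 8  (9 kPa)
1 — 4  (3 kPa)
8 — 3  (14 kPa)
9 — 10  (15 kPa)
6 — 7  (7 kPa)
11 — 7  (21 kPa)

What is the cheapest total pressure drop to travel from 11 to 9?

Shortest distances from 11:
11: 0
8: 9  (via 11)
7: 21  (via 11)
2: 22  (via 8)
3: 23  (via 8)
5: 25  (via 7)
1: 26  (via 8)
10: 27  (via 8)
0: 28  (via 1)
6: 28  (via 7)
4: 29  (via 1)
9: 42  (via 10)
Shortest route: 11–8–10–9 = 42 kPa.

42 kPa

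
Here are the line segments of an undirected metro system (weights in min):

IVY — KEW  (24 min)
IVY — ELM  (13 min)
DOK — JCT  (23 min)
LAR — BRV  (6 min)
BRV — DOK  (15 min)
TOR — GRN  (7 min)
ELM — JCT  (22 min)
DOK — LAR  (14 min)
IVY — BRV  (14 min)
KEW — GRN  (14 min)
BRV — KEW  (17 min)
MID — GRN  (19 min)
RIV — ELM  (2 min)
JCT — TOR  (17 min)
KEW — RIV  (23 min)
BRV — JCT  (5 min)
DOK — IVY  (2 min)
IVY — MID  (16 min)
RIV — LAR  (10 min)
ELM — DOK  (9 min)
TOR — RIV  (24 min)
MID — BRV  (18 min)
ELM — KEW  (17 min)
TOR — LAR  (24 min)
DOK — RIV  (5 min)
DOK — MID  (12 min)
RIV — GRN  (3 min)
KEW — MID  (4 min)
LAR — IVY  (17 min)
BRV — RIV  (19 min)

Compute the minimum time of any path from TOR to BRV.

22 min

Running Dijkstra from TOR:
TOR: 0
GRN: 7  (via TOR)
RIV: 10  (via GRN)
ELM: 12  (via RIV)
DOK: 15  (via RIV)
JCT: 17  (via TOR)
IVY: 17  (via DOK)
LAR: 20  (via RIV)
KEW: 21  (via GRN)
BRV: 22  (via JCT)
Shortest route: TOR–JCT–BRV = 22 min.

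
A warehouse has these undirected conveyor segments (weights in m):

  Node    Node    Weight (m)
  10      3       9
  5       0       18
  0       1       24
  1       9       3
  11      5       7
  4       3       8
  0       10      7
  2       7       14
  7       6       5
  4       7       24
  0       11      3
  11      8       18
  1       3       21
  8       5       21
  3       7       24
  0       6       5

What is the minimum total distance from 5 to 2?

Shortest distances from 5:
5: 0
11: 7  (via 5)
0: 10  (via 11)
6: 15  (via 0)
10: 17  (via 0)
7: 20  (via 6)
8: 21  (via 5)
3: 26  (via 10)
1: 34  (via 0)
2: 34  (via 7)
Shortest route: 5–11–0–6–7–2 = 34 m.

34 m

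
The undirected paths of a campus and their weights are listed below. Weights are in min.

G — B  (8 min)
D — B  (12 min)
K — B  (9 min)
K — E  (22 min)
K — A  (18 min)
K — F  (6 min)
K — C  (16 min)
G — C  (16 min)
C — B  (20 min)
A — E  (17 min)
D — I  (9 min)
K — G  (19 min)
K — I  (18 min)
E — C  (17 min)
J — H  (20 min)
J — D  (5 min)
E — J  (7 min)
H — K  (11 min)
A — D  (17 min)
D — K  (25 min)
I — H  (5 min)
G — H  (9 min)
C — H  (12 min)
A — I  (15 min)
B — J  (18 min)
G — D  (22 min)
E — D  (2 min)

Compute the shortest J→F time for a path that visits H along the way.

36 min

Best J to H: J → D → I → H costing 19
Best H to F: H → K → F costing 17
Total via H: 19 + 17 = 36 min.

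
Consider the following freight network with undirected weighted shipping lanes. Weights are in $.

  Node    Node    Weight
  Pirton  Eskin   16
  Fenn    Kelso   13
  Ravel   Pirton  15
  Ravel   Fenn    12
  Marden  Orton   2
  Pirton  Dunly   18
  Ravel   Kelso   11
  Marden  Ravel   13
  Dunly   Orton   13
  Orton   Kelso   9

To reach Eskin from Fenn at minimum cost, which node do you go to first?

Ravel

Compare a few routes:
Fenn → Kelso → Ravel → Pirton → Eskin: 13+11+15+16 = 55
Fenn → Ravel → Pirton → Eskin: 12+15+16 = 43
Fenn → Kelso → Orton → Marden → Ravel → Pirton → Eskin: 13+9+2+13+15+16 = 68
Cheapest is Fenn → Ravel → Pirton → Eskin at $43.
So from Fenn the first move is to Ravel.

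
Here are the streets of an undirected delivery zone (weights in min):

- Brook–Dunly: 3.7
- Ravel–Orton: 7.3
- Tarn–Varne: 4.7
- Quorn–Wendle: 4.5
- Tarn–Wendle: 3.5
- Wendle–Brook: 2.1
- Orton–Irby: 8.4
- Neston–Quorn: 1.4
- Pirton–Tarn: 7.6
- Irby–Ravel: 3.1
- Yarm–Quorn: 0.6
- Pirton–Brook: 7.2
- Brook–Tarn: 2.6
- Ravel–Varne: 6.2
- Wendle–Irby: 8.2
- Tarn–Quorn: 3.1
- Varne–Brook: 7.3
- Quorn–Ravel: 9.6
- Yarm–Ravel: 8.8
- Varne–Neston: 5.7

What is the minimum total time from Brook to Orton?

18.7 min

Compare a few routes:
Brook–Tarn–Varne–Ravel–Orton: 2.6+4.7+6.2+7.3 = 20.8
Brook–Wendle–Irby–Ravel–Orton: 2.1+8.2+3.1+7.3 = 20.7
Brook–Wendle–Irby–Orton: 2.1+8.2+8.4 = 18.7
The minimum is 18.7 min via Brook–Wendle–Irby–Orton.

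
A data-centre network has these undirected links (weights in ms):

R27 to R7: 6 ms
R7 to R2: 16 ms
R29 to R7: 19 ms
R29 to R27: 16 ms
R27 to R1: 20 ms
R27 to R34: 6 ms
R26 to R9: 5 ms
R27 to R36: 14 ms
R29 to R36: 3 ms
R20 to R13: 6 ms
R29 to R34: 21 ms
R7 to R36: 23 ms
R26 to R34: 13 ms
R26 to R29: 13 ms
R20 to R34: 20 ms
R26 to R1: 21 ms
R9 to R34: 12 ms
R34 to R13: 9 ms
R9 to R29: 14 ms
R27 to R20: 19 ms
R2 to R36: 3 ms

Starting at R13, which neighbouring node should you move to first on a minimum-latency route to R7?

R34

Candidate routes:
R13 → R34 → R27 → R7: 9+6+6 = 21
R13 → R20 → R34 → R27 → R7: 6+20+6+6 = 38
R13 → R20 → R27 → R7: 6+19+6 = 31
R13 → R34 → R27 → R36 → R2 → R7: 9+6+14+3+16 = 48
The minimum is 21 ms via R13 → R34 → R27 → R7.
So from R13 the first move is to R34.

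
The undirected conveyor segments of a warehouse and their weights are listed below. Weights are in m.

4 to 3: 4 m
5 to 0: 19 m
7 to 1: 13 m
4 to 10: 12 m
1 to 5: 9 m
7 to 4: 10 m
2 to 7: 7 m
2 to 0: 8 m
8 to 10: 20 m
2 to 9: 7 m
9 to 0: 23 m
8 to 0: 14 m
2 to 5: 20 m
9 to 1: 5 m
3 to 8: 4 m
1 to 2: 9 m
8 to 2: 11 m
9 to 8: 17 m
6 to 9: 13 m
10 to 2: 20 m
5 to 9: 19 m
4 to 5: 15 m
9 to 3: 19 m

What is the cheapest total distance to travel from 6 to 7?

Shortest distances from 6:
6: 0
9: 13  (via 6)
1: 18  (via 9)
2: 20  (via 9)
5: 27  (via 1)
7: 27  (via 2)
Shortest route: 6 → 9 → 2 → 7 = 27 m.

27 m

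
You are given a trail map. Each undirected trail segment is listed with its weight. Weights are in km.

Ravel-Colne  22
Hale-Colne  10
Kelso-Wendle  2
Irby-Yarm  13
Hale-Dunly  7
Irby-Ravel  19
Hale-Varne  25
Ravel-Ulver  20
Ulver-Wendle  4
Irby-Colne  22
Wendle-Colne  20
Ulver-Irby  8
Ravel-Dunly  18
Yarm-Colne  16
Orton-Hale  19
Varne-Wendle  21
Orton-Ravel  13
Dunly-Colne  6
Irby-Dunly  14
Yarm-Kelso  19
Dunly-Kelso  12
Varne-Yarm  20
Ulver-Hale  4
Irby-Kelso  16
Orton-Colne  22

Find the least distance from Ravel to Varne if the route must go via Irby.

Shortest Ravel→Irby: Ravel–Irby = 19
Shortest Irby→Varne: Irby–Ulver–Wendle–Varne = 33
Total via Irby: 19 + 33 = 52 km.

52 km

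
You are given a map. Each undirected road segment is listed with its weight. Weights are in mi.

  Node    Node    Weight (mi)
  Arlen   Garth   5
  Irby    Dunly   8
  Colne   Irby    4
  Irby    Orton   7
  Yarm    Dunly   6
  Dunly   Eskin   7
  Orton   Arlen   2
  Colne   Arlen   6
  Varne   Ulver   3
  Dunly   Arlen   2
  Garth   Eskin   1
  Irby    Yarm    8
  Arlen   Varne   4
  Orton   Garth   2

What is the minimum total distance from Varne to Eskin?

Enumerating some paths:
Varne–Arlen–Garth–Eskin: 4+5+1 = 10
Varne–Arlen–Dunly–Eskin: 4+2+7 = 13
Varne–Arlen–Orton–Garth–Eskin: 4+2+2+1 = 9
Cheapest is Varne–Arlen–Orton–Garth–Eskin at 9 mi.

9 mi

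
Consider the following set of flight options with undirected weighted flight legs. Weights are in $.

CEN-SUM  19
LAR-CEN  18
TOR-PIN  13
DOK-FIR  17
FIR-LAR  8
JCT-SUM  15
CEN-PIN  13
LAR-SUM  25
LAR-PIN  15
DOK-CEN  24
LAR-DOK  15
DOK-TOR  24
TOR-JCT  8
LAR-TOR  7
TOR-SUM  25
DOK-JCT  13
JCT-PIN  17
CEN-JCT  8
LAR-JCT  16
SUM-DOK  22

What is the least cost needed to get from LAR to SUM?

$25

Compare a few routes:
LAR–SUM: 25 = 25
LAR–TOR–SUM: 7+25 = 32
LAR–JCT–SUM: 16+15 = 31
LAR–TOR–JCT–SUM: 7+8+15 = 30
The minimum is $25 via LAR–SUM.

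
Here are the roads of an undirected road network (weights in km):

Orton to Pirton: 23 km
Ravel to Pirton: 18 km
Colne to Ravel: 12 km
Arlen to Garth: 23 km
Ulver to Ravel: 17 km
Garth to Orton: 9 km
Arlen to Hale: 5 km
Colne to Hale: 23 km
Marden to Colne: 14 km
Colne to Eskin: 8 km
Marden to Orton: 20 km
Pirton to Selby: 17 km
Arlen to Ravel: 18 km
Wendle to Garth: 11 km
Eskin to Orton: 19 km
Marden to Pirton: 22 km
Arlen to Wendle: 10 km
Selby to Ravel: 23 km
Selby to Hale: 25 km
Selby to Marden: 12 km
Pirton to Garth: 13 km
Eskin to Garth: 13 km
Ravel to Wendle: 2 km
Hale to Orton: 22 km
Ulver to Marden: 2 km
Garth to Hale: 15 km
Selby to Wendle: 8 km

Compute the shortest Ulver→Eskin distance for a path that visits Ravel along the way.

Shortest Ulver→Ravel: Ulver–Ravel = 17
Shortest Ravel→Eskin: Ravel–Colne–Eskin = 20
Total via Ravel: 17 + 20 = 37 km.

37 km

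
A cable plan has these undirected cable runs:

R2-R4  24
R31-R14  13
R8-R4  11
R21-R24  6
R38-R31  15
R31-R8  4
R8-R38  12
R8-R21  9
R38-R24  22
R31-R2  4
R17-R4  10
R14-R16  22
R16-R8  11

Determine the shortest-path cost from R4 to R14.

28

Candidate routes:
R4 → R8 → R38 → R31 → R14: 11+12+15+13 = 51
R4 → R8 → R16 → R14: 11+11+22 = 44
R4 → R8 → R31 → R14: 11+4+13 = 28
R4 → R2 → R31 → R14: 24+4+13 = 41
The minimum is 28 via R4 → R8 → R31 → R14.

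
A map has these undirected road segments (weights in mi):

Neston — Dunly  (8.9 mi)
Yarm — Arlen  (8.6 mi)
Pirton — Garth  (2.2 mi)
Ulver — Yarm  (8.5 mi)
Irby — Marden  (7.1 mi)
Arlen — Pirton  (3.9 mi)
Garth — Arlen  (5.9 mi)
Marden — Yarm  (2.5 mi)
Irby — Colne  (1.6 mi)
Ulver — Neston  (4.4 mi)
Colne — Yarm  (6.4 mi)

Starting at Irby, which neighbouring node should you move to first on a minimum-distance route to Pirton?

Enumerating some paths:
Irby–Marden–Yarm–Arlen–Pirton: 7.1+2.5+8.6+3.9 = 22.1
Irby–Colne–Yarm–Arlen–Pirton: 1.6+6.4+8.6+3.9 = 20.5
Irby–Colne–Yarm–Arlen–Garth–Pirton: 1.6+6.4+8.6+5.9+2.2 = 24.7
Cheapest is Irby–Colne–Yarm–Arlen–Pirton at 20.5 mi.
So from Irby the first move is to Colne.

Colne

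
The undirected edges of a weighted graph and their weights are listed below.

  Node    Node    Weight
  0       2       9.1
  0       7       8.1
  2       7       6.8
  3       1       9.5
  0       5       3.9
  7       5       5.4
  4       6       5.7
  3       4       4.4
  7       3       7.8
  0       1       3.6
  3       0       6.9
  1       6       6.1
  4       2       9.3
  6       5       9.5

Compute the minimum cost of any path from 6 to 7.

14.9

Enumerating some paths:
6–5–7: 9.5+5.4 = 14.9
6–1–0–7: 6.1+3.6+8.1 = 17.8
6–4–3–7: 5.7+4.4+7.8 = 17.9
The minimum is 14.9 via 6–5–7.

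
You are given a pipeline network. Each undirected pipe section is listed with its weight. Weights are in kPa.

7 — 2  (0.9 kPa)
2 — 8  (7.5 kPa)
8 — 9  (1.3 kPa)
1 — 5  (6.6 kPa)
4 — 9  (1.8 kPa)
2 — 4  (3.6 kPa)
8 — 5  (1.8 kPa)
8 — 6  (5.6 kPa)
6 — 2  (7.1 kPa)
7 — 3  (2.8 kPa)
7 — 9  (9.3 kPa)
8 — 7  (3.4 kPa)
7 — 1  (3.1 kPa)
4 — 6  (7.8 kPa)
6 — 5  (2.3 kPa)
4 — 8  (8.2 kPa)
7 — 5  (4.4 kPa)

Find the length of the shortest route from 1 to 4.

Candidate routes:
1 → 7 → 2 → 4: 3.1+0.9+3.6 = 7.6
1 → 5 → 8 → 9 → 4: 6.6+1.8+1.3+1.8 = 11.5
1 → 7 → 8 → 9 → 4: 3.1+3.4+1.3+1.8 = 9.6
Cheapest is 1 → 7 → 2 → 4 at 7.6 kPa.

7.6 kPa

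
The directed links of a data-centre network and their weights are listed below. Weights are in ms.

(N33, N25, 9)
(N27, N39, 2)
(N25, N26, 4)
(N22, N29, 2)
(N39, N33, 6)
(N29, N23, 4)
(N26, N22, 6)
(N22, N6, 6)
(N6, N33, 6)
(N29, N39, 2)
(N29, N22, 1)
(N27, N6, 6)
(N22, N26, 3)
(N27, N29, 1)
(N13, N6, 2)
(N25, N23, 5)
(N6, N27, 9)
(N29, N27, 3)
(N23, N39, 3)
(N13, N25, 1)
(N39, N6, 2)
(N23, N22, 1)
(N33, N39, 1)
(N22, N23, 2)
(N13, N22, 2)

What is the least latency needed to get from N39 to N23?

15 ms

Settle nodes by increasing distance from N39:
N39: 0
N6: 2  (via N39)
N33: 6  (via N39)
N27: 11  (via N6)
N29: 12  (via N27)
N22: 13  (via N29)
N25: 15  (via N33)
N23: 15  (via N22)
Shortest route: N39–N6–N27–N29–N22–N23 = 15 ms.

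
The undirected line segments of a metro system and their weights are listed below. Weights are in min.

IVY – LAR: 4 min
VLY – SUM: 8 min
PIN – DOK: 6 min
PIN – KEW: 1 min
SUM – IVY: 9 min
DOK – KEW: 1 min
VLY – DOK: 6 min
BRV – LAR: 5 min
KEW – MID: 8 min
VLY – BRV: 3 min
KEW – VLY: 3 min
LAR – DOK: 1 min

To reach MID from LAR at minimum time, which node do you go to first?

DOK

Enumerating some paths:
LAR → DOK → PIN → KEW → MID: 1+6+1+8 = 16
LAR → DOK → KEW → MID: 1+1+8 = 10
LAR → BRV → VLY → KEW → MID: 5+3+3+8 = 19
LAR → DOK → VLY → KEW → MID: 1+6+3+8 = 18
Cheapest is LAR → DOK → KEW → MID at 10 min.
So from LAR the first move is to DOK.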